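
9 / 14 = 0.64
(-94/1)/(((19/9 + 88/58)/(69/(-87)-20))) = 538.69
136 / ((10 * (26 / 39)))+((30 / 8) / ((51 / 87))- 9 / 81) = 81659 / 3060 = 26.69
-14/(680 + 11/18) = -252/12251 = -0.02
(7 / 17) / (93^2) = 7 / 147033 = 0.00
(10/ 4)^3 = 125/ 8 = 15.62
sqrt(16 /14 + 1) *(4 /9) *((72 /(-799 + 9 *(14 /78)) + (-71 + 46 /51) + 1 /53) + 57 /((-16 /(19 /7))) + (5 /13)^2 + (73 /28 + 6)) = -384687424223 *sqrt(105) /85234704516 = -46.25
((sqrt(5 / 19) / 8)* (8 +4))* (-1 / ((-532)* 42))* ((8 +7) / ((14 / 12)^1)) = 45* sqrt(95) / 990584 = 0.00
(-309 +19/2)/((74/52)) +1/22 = -171277/814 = -210.41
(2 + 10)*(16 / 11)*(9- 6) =576 / 11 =52.36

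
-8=-8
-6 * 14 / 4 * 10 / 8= -105 / 4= -26.25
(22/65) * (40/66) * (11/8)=11/39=0.28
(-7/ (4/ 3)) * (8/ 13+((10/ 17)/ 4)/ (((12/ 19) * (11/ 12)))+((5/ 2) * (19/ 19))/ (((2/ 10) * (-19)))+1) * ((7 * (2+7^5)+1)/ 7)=-106912.50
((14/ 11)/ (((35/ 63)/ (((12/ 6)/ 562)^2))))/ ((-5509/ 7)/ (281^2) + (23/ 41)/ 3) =7749/ 47280805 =0.00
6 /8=3 /4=0.75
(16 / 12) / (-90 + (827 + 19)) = 1 / 567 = 0.00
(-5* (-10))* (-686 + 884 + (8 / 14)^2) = 485900 / 49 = 9916.33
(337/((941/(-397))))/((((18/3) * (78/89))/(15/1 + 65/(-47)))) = -1905155360/5174559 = -368.18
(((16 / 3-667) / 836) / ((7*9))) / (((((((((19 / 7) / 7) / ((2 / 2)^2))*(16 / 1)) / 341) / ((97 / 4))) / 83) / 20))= -17339639975 / 623808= -27796.44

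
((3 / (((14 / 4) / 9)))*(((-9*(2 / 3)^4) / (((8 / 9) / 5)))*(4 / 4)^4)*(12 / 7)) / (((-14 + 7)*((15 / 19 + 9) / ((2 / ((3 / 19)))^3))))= 41702720 / 10633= 3922.01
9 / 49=0.18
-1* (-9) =9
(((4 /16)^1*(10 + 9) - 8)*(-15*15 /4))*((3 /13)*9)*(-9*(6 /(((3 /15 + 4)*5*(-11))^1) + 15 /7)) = -8912025 /1232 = -7233.79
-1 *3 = -3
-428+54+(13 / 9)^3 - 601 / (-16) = -3889055 / 11664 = -333.42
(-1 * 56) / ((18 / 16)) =-448 / 9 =-49.78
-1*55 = -55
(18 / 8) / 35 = 9 / 140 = 0.06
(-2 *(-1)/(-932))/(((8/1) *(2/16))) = -1/466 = -0.00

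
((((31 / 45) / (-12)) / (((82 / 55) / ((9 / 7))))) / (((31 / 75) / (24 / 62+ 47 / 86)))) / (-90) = 136895 / 110180448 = 0.00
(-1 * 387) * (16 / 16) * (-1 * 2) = 774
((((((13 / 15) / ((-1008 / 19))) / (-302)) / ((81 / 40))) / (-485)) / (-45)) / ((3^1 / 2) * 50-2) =247 / 14731971641100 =0.00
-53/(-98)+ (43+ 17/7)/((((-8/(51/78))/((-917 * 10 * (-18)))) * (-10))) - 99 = 155904139/2548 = 61186.87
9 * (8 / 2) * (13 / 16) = 117 / 4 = 29.25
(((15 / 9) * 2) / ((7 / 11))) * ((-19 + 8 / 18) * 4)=-73480 / 189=-388.78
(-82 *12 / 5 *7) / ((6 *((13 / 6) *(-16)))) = 861 / 130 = 6.62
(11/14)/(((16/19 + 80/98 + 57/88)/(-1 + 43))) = 2703624/188939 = 14.31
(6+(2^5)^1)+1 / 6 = 229 / 6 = 38.17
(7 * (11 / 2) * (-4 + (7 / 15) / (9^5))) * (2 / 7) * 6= -77944526 / 295245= -264.00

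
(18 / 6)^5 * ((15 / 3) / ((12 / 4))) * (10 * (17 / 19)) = 68850 / 19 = 3623.68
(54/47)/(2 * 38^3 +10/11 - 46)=297/28357168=0.00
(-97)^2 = 9409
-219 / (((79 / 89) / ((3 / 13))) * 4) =-58473 / 4108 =-14.23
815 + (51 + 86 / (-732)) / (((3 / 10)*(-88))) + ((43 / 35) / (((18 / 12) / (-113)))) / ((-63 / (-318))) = 41356219 / 119560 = 345.90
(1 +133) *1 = 134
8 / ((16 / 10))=5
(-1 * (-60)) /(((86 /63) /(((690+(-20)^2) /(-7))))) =-294300 /43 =-6844.19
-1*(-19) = 19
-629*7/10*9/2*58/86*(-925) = 212598855/172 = 1236039.85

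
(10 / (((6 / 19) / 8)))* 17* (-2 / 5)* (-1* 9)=15504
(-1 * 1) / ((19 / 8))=-8 / 19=-0.42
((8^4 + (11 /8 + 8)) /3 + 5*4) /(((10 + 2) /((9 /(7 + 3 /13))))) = 9217 /64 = 144.02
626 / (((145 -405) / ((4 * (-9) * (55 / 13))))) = 366.71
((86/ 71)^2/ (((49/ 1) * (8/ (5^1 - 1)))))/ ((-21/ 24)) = -29584/ 1729063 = -0.02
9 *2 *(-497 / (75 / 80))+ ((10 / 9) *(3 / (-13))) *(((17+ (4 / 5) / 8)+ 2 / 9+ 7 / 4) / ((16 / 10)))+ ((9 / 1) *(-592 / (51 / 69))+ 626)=-7698827249 / 477360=-16127.93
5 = 5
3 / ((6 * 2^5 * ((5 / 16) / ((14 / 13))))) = 7 / 130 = 0.05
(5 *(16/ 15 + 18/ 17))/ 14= 271/ 357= 0.76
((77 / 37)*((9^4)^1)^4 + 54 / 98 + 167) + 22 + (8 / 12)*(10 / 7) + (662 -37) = 3856285257881673.80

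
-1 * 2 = -2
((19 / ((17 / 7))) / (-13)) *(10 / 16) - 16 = -28953 / 1768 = -16.38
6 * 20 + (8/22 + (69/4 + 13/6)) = 18451/132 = 139.78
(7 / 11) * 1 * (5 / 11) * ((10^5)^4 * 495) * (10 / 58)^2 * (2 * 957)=23625000000000000000000000 / 29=814655172413793103448275.90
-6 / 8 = -3 / 4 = -0.75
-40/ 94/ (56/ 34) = -85/ 329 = -0.26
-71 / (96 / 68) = -1207 / 24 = -50.29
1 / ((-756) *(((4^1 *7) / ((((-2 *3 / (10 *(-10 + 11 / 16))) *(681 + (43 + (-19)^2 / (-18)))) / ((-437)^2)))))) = -12671 / 1129354381890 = -0.00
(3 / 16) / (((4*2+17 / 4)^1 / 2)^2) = 0.00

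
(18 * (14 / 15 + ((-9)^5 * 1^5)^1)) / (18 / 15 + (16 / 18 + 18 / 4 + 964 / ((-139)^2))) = -160099.41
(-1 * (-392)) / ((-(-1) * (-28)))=-14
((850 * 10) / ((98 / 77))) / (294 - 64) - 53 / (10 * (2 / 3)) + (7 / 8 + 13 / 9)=1356653 / 57960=23.41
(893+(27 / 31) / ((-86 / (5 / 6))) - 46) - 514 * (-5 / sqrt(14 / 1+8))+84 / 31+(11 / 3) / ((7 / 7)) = 1285 * sqrt(22) / 11+13650473 / 15996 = 1401.29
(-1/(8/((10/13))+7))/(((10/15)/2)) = -5/29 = -0.17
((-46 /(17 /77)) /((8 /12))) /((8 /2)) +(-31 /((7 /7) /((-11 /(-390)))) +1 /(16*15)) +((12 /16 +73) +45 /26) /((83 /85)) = -1.70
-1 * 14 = -14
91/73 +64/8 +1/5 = 9.45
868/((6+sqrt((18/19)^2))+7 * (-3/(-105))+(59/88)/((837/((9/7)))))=4723968480/38904157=121.43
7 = 7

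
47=47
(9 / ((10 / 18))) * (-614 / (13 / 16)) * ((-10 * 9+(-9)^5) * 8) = 376476035328 / 65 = 5791939005.05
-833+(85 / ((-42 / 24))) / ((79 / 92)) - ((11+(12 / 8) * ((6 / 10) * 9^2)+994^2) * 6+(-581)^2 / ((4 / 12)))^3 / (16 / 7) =-10114743326564481673678193 / 69125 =-146325400745959951879.61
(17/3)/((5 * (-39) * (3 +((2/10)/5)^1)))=-0.01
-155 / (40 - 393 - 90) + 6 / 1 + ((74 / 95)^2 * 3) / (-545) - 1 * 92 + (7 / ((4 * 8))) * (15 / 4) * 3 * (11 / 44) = -94870579455623 / 1115622848000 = -85.04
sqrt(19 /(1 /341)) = sqrt(6479) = 80.49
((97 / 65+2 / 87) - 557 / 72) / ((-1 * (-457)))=-844289 / 62024040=-0.01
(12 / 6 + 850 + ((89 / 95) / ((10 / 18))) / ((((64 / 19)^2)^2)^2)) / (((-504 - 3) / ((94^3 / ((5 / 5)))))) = -207487417978703073043399 / 148653972075315200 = -1395774.46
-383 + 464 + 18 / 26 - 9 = 945 / 13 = 72.69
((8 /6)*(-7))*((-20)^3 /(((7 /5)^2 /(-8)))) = -6400000 /21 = -304761.90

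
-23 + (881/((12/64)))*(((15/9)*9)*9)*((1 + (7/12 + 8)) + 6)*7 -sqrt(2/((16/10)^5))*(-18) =225*sqrt(5)/64 + 69193717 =69193724.86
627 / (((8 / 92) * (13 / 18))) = 129789 / 13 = 9983.77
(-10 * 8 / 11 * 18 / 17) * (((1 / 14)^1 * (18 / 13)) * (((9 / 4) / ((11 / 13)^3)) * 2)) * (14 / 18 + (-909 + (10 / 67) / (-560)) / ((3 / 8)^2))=29876263307280 / 817128851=36562.49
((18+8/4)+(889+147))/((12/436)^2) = 4182112/3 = 1394037.33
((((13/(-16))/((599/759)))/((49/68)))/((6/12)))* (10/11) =-2.60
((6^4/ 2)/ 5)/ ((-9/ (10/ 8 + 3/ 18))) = -102/ 5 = -20.40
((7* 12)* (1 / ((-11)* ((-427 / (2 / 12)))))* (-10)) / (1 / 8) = -160 / 671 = -0.24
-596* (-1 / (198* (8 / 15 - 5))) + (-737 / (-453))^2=298395083 / 151239033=1.97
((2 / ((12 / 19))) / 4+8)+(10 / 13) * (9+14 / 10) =403 / 24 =16.79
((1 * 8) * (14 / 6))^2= 3136 / 9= 348.44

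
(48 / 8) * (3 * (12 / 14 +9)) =1242 / 7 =177.43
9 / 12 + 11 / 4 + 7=21 / 2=10.50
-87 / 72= -29 / 24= -1.21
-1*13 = -13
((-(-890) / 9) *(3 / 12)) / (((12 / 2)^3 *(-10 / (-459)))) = 1513 / 288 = 5.25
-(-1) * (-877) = -877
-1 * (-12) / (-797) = -12 / 797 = -0.02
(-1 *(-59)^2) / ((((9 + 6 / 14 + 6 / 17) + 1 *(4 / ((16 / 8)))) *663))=-24367 / 54678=-0.45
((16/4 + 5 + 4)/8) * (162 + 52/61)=64571/244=264.64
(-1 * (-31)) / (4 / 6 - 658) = -93 / 1972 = -0.05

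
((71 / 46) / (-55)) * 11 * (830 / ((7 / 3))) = -17679 / 161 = -109.81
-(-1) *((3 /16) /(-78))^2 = 1 /173056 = 0.00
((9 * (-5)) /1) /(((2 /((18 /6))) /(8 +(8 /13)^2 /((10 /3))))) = -92556 /169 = -547.67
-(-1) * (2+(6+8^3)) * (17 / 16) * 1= 1105 / 2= 552.50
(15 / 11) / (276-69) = 5 / 759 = 0.01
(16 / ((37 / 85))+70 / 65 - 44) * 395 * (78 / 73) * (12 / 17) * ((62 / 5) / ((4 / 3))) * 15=-11767249080 / 45917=-256272.17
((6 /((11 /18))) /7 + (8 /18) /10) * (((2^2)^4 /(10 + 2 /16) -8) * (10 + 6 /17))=3208960 /12393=258.93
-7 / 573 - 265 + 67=-113461 / 573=-198.01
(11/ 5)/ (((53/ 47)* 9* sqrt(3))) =517* sqrt(3)/ 7155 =0.13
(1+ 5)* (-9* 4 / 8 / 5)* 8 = -216 / 5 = -43.20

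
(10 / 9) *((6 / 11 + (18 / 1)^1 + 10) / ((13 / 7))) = 21980 / 1287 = 17.08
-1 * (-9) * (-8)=-72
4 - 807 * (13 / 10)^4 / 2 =-22968727 / 20000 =-1148.44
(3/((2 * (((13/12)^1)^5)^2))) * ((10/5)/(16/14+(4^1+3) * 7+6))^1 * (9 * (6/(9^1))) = 2600529297408/18059462432219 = 0.14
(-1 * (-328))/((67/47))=15416/67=230.09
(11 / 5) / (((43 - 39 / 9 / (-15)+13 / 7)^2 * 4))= 218295 / 808947364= 0.00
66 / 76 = 33 / 38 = 0.87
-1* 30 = -30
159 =159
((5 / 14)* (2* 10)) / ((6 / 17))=425 / 21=20.24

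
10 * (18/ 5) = 36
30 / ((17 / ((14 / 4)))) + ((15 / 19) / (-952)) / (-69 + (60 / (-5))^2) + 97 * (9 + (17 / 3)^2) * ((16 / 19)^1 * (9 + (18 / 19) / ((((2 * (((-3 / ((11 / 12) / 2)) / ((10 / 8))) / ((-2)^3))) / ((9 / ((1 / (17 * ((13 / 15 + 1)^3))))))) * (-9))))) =-99583397939393 / 417561480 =-238487.99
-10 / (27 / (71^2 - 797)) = -42440 / 27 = -1571.85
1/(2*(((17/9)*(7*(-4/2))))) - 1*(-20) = 9511/476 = 19.98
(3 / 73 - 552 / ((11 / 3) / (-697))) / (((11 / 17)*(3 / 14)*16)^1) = 3342272437 / 70664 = 47298.09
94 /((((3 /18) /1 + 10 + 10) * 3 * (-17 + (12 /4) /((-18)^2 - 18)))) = -19176 /209693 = -0.09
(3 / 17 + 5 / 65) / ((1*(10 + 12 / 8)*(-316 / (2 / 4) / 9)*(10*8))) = -63 / 16062280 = -0.00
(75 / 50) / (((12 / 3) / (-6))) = -9 / 4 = -2.25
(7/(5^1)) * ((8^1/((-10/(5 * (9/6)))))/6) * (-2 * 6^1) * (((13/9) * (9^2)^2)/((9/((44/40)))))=486486/25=19459.44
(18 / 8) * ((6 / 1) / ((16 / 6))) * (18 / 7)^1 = 729 / 56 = 13.02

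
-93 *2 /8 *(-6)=279 /2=139.50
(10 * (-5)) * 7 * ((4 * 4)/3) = -5600/3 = -1866.67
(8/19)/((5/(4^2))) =128/95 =1.35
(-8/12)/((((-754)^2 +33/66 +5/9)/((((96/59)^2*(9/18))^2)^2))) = -5410421842378752/1502560944949361319547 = -0.00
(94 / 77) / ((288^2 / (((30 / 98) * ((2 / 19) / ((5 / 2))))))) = 47 / 247750272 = 0.00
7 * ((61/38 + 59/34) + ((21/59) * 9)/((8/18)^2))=136.90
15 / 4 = 3.75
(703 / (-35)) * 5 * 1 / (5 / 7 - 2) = 703 / 9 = 78.11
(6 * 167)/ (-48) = -20.88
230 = 230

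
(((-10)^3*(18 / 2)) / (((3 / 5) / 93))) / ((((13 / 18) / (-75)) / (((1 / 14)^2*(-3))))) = -1412437500 / 637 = -2217327.32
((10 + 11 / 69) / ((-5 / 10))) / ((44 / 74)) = -25937 / 759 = -34.17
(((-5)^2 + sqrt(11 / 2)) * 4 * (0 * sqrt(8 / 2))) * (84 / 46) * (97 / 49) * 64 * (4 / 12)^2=0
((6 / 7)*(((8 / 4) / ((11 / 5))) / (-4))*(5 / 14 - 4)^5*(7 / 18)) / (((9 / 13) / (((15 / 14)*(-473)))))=-35576.40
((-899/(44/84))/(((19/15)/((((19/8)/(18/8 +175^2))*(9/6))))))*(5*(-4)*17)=72212175/1347599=53.59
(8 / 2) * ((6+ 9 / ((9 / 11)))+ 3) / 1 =80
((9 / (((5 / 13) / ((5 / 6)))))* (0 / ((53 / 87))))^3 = 0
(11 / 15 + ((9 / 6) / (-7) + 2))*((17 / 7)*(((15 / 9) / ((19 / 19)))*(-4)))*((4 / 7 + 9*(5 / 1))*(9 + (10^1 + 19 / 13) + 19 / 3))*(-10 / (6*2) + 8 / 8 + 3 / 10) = -1199144606 / 51597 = -23240.59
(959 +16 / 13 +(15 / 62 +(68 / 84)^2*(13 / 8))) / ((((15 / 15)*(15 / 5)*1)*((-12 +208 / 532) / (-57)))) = 493522664995 / 313604928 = 1573.71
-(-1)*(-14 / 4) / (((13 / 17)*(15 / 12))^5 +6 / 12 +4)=-0.66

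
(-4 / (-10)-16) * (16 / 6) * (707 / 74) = -73528 / 185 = -397.45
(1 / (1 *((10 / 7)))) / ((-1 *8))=-7 / 80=-0.09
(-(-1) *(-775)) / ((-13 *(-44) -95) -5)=-775 / 472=-1.64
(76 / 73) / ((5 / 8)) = 1.67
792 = 792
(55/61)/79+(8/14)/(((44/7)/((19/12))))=98821/636108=0.16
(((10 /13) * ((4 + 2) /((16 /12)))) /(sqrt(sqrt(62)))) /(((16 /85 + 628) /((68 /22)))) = 65025 * 62^(3 /4) /236704468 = 0.01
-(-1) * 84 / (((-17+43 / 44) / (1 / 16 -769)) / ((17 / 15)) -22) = -511258 / 133789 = -3.82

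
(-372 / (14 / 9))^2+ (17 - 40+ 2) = 2801247 / 49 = 57168.31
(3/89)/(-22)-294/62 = -287919/60698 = -4.74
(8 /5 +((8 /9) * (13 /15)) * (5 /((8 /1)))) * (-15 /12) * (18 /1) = -281 /6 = -46.83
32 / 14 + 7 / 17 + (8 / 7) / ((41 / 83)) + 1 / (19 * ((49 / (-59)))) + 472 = 309494698 / 648907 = 476.95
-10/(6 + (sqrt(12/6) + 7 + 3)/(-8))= -1520/721 - 40 * sqrt(2)/721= -2.19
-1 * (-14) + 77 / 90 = 1337 / 90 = 14.86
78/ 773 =0.10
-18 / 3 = -6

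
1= 1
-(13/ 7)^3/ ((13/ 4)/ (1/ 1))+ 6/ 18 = -1685/ 1029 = -1.64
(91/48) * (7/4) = 637/192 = 3.32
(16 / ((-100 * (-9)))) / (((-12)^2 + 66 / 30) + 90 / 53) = 0.00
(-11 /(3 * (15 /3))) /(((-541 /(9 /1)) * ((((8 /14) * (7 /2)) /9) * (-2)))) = -297 /10820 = -0.03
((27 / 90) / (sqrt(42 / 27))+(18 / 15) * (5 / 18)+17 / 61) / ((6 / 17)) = 51 * sqrt(14) / 280+952 / 549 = 2.42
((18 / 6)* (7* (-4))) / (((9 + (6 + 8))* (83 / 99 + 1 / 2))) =-16632 / 6095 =-2.73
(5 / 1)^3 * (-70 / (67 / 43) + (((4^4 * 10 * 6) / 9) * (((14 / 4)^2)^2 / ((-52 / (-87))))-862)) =46552688500 / 871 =53447403.56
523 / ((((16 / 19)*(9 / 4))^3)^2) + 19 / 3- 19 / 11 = 380945258417 / 23944605696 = 15.91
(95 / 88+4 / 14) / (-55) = -841 / 33880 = -0.02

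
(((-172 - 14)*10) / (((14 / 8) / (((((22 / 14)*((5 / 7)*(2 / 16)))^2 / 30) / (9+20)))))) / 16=-93775 / 62387584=-0.00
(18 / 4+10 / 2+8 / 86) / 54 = 275 / 1548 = 0.18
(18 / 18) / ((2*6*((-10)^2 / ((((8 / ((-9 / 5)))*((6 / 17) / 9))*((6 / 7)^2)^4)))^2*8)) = 644972544 / 240107923365367225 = 0.00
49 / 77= 7 / 11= 0.64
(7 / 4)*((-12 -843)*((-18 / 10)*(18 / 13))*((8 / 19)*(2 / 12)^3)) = 189 / 26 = 7.27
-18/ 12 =-3/ 2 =-1.50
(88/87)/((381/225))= 2200/3683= 0.60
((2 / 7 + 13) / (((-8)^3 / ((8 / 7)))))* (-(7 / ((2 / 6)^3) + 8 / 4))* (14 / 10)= 17763 / 2240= 7.93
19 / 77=0.25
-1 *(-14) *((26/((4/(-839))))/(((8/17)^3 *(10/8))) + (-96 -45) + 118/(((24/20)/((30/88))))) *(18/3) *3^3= -335074479327/3520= -95191613.45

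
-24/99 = -8/33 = -0.24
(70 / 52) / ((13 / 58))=1015 / 169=6.01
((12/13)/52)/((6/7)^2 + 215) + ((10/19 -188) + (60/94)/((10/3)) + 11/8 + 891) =8998923442485/12762748856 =705.09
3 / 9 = 1 / 3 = 0.33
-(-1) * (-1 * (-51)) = 51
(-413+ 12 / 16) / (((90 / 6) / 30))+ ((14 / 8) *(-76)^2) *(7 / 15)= 116777 / 30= 3892.57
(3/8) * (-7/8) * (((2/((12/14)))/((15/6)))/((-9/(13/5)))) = 637/7200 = 0.09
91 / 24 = 3.79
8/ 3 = 2.67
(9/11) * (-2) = -18/11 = -1.64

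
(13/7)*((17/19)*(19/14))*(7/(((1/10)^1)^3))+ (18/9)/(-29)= 3204486/203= 15785.65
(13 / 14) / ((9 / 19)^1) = 247 / 126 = 1.96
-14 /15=-0.93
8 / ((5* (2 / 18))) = 72 / 5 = 14.40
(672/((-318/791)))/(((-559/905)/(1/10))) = 8017576/29627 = 270.62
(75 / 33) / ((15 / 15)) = 25 / 11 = 2.27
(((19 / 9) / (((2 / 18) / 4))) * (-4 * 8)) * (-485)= 1179520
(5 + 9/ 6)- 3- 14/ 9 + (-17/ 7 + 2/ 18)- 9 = -1181/ 126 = -9.37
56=56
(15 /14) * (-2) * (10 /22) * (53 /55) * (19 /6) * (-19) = 95665 /1694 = 56.47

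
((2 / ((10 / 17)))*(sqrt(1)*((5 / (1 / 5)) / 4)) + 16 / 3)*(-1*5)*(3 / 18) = -22.15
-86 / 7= -12.29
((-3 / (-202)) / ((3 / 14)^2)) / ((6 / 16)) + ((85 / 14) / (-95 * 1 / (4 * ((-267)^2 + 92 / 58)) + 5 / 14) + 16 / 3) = 29053891322 / 1251692091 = 23.21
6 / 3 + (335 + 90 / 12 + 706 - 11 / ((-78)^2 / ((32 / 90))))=143802857 / 136890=1050.50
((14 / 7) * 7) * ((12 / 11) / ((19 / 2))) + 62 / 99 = 382 / 171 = 2.23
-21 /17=-1.24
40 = 40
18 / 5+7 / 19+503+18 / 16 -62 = 339031 / 760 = 446.09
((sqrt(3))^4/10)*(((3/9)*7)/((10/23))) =483/100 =4.83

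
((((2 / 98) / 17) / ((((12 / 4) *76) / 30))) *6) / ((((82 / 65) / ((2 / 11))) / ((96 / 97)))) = 93600 / 692383769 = 0.00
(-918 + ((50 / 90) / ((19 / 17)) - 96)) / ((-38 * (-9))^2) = -173309 / 20000844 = -0.01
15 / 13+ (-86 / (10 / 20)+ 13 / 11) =-24262 / 143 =-169.66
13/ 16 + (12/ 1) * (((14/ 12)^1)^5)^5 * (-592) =-49619418617103033007555/ 148074416822550528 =-335097.85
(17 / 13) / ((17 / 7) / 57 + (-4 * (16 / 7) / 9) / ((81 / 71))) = -1648269 / 1068665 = -1.54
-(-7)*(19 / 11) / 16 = 133 / 176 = 0.76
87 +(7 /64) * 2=87.22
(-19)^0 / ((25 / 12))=12 / 25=0.48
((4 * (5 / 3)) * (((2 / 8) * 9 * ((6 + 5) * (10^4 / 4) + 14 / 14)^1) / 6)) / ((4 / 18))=1237545 / 4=309386.25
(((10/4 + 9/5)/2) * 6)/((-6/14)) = -301/10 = -30.10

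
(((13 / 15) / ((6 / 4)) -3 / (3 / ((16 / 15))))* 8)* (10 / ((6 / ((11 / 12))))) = -484 / 81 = -5.98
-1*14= -14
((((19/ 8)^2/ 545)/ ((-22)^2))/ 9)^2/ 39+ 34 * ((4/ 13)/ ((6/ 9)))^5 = 18309863994098030654881/ 25713826600547907993600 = 0.71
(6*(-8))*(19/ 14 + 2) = -1128/ 7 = -161.14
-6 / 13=-0.46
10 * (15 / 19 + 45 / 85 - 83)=-263830 / 323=-816.81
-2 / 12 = -1 / 6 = -0.17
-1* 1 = -1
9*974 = 8766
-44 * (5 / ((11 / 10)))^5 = -1250000000 / 14641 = -85376.68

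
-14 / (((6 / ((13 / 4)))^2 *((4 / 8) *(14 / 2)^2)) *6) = -169 / 6048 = -0.03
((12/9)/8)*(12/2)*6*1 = 6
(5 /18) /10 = 1 /36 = 0.03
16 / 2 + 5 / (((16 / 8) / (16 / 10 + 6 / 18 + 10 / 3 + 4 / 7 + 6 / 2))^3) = 101749544 / 231525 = 439.48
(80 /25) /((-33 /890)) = -2848 /33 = -86.30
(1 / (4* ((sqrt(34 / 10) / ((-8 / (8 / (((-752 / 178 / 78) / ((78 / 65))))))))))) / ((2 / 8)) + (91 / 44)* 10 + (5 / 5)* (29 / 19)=470* sqrt(85) / 177021 + 9283 / 418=22.23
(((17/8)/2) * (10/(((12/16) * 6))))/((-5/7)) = -119/36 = -3.31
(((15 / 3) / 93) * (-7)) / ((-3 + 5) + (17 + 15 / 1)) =-35 / 3162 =-0.01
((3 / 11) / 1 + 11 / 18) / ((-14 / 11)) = -25 / 36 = -0.69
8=8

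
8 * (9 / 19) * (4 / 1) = 288 / 19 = 15.16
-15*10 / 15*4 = -40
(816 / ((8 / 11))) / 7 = 1122 / 7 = 160.29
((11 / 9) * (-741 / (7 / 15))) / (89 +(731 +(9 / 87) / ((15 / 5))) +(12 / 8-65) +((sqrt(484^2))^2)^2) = -71630 / 2025418632979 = -0.00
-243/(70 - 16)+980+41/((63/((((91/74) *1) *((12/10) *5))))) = 217627/222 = 980.30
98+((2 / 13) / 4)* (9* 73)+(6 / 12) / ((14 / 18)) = 11276 / 91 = 123.91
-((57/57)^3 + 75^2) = -5626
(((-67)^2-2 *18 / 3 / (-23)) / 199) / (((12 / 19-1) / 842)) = -51560.21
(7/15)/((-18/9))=-7/30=-0.23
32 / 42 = 16 / 21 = 0.76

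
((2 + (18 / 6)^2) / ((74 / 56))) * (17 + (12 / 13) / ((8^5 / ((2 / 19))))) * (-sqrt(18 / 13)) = -3972993717 * sqrt(26) / 121658368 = -166.52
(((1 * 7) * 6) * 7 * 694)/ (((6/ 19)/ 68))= 43935752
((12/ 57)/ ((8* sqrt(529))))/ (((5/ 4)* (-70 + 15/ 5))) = -2/ 146395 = -0.00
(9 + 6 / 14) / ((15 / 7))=22 / 5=4.40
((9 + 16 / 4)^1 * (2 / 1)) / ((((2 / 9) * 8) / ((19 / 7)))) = 2223 / 56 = 39.70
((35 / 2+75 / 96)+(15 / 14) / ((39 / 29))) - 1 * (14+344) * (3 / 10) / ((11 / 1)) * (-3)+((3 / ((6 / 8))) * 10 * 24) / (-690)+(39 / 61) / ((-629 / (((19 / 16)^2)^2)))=13597656954121507 / 289462513500160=46.98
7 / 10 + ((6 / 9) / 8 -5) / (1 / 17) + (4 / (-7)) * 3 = -35531 / 420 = -84.60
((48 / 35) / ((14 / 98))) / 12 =4 / 5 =0.80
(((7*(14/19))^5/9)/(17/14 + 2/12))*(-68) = -4302662992768/215420613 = -19973.31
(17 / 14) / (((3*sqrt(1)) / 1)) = 17 / 42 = 0.40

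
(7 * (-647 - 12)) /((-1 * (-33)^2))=4613 /1089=4.24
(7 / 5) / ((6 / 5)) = 1.17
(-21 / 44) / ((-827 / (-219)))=-4599 / 36388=-0.13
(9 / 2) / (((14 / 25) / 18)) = 2025 / 14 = 144.64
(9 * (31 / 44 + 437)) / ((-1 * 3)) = -57777 / 44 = -1313.11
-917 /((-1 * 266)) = 131 /38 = 3.45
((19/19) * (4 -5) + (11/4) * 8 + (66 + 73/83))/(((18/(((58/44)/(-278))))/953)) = -100792139/4568652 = -22.06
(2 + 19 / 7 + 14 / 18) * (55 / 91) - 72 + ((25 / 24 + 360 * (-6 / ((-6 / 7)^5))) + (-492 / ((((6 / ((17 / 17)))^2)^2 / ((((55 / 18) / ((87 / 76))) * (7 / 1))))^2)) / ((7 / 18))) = 1746441344772143 / 379602637596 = 4600.71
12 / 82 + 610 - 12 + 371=969.15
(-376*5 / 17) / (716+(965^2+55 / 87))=-81780 / 689170837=-0.00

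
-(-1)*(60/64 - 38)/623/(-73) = 0.00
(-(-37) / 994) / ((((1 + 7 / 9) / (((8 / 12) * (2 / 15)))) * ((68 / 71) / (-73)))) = -2701 / 19040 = -0.14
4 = 4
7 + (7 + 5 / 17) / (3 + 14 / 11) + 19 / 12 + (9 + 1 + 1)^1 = 204133 / 9588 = 21.29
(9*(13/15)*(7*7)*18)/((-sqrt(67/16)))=-137592*sqrt(67)/335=-3361.91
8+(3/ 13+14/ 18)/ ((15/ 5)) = 8.34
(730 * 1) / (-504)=-365 / 252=-1.45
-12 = -12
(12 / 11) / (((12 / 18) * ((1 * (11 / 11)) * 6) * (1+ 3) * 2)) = 3 / 88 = 0.03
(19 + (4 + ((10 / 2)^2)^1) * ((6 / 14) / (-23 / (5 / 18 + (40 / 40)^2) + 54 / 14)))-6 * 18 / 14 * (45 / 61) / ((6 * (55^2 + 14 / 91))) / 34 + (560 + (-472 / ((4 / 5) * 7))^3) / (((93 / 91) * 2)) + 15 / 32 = -6381553671735019423 / 21805698950112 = -292655.31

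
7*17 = 119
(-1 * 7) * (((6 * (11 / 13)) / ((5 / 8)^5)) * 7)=-105971712 / 40625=-2608.53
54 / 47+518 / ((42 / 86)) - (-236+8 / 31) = 5671624 / 4371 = 1297.56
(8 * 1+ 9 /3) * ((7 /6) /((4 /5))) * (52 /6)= 5005 /36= 139.03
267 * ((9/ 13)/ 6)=801/ 26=30.81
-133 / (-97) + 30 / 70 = 1222 / 679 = 1.80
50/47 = 1.06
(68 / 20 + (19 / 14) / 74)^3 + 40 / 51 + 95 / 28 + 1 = 319841356946393 / 7088583432000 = 45.12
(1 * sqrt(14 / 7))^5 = 5.66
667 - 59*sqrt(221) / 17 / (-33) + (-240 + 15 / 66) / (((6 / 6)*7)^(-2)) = -243801 / 22 + 59*sqrt(221) / 561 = -11080.30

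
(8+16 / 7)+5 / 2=179 / 14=12.79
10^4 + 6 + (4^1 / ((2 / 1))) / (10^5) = 500300001 / 50000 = 10006.00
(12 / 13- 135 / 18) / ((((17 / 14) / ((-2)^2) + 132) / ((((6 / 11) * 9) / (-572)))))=0.00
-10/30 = -1/3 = -0.33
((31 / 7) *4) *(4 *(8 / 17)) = 3968 / 119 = 33.34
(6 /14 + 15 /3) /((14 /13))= 5.04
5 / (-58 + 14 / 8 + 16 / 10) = -100 / 1093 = -0.09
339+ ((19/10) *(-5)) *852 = -7755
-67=-67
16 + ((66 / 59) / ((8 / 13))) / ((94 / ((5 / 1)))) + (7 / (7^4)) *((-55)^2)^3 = 614067454106527 / 7609112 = 80701592.26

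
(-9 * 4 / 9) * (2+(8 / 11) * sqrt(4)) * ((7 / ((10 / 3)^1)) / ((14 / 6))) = -12.44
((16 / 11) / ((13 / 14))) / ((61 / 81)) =18144 / 8723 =2.08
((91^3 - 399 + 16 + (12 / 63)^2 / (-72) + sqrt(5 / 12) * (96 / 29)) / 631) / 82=8 * sqrt(15) / 750259 + 1494701585 / 102681999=14.56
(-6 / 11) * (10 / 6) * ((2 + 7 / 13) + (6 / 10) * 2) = -486 / 143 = -3.40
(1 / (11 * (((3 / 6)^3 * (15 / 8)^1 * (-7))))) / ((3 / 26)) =-1664 / 3465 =-0.48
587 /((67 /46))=27002 /67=403.01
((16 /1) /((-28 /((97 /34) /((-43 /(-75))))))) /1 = -2.84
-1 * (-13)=13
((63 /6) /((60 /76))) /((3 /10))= 133 /3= 44.33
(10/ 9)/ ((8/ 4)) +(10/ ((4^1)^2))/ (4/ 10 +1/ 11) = 395/ 216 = 1.83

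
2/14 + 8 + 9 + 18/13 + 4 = 2050/91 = 22.53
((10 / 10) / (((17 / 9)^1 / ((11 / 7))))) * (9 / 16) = 891 / 1904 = 0.47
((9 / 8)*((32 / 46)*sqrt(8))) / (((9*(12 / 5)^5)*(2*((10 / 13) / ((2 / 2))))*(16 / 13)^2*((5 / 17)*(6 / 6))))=4668625*sqrt(2) / 1465122816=0.00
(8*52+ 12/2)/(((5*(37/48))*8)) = 2532/185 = 13.69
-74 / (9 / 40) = -2960 / 9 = -328.89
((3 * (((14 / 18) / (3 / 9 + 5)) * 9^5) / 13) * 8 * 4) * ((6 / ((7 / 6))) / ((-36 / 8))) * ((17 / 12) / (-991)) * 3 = 4015332 / 12883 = 311.68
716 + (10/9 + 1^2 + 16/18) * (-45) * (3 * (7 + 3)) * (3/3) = -3334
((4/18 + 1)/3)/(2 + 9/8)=88/675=0.13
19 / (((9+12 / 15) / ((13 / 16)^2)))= 16055 / 12544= 1.28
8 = 8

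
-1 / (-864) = 1 / 864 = 0.00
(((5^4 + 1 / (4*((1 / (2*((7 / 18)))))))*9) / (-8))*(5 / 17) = -206.87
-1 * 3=-3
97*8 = 776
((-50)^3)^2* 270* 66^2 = 18376875000000000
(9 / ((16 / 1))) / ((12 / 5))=15 / 64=0.23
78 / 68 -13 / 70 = 572 / 595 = 0.96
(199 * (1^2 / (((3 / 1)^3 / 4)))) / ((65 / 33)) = 8756 / 585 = 14.97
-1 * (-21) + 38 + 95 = 154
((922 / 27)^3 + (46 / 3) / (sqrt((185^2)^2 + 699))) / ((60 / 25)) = 115 * sqrt(292837831) / 10542161916 + 979721810 / 59049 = 16591.68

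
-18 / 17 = -1.06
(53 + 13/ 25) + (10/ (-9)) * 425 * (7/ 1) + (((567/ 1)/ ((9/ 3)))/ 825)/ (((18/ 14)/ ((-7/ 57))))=-152928001/ 47025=-3252.06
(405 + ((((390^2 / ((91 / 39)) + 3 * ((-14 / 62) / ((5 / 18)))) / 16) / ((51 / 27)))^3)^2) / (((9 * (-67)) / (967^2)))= -107964514214023946777407079468672758309153605631311364329 / 691650478976396975665917952000000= -156096926837678523952894.20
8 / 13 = 0.62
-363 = -363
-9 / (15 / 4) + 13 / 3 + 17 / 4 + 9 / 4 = 253 / 30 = 8.43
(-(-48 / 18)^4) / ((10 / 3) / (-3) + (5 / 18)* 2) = 4096 / 45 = 91.02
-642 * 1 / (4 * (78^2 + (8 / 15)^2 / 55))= -3972375 / 150579128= -0.03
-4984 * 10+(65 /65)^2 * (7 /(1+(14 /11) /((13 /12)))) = -15499239 /311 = -49836.78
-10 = -10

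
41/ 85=0.48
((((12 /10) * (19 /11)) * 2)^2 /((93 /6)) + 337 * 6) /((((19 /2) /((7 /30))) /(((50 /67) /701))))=885346084 /16736455615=0.05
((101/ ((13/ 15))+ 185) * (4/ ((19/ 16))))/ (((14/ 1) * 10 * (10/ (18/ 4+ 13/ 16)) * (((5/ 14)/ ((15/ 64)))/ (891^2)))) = 1983908619/ 988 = 2008004.68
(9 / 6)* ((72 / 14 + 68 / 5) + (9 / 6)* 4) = 37.11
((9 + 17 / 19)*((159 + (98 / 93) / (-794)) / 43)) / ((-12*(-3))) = 275908330 / 271480113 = 1.02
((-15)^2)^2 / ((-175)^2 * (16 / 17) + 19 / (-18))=15491250 / 8819677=1.76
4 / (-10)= -2 / 5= -0.40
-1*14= -14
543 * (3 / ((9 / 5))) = 905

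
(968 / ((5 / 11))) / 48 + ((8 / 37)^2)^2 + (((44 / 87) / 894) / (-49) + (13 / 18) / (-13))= 87920711451484 / 1984071171845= 44.31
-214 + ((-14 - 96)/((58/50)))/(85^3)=-30490100/142477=-214.00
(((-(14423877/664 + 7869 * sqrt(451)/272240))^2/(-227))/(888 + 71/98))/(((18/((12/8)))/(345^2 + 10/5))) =-1658319434895630639763911/71477456815168000 -220659113218558833 * sqrt(451)/3573872840758400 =-23201904.91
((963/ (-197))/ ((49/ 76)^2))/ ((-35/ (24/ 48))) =2781144/ 16554895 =0.17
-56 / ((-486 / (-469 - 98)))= -196 / 3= -65.33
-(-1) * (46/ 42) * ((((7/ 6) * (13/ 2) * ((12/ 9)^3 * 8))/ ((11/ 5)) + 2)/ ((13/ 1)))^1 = 1380506/ 243243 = 5.68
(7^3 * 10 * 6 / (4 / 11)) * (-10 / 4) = -282975 / 2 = -141487.50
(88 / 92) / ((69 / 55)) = 1210 / 1587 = 0.76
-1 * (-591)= 591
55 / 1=55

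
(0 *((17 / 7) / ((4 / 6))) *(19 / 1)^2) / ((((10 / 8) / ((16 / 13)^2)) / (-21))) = 0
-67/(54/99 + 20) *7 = -5159/226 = -22.83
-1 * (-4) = 4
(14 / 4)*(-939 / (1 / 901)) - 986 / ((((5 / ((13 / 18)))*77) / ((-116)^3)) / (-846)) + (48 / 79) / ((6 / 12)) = -148756303014703 / 60830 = -2445443087.53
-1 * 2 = -2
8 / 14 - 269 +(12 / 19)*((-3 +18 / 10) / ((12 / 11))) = -178967 / 665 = -269.12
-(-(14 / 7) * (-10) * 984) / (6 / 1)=-3280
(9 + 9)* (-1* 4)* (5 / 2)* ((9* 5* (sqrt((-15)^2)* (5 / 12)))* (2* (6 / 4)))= -151875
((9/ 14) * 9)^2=33.47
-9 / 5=-1.80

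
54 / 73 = 0.74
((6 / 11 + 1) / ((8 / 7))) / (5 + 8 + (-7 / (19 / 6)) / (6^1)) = 2261 / 21120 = 0.11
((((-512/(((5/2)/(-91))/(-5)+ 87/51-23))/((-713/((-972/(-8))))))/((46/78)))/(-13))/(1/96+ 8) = 55431806976/830637605477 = 0.07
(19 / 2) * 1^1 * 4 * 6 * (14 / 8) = 399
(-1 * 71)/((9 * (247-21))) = -0.03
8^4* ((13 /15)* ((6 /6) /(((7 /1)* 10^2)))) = 13312 /2625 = 5.07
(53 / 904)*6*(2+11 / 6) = 1219 / 904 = 1.35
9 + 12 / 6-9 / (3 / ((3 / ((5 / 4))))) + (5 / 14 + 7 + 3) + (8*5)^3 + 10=4481691 / 70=64024.16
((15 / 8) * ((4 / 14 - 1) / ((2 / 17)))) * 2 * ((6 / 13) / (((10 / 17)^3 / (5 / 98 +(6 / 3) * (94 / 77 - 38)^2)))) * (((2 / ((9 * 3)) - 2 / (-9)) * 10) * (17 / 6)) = -45551143765357 / 38846808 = -1172583.96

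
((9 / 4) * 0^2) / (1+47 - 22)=0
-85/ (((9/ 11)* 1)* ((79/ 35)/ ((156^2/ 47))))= -88488400/ 3713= -23832.05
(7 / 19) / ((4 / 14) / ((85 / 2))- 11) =-0.03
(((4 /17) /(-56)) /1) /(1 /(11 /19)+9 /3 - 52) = 11 /123760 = 0.00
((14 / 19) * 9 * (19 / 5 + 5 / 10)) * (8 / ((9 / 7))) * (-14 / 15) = -235984 / 1425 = -165.60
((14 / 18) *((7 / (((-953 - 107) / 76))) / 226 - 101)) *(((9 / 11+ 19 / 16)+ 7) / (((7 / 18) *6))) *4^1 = -639180097 / 527032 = -1212.79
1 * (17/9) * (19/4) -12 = -109/36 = -3.03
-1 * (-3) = 3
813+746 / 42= 17446 / 21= 830.76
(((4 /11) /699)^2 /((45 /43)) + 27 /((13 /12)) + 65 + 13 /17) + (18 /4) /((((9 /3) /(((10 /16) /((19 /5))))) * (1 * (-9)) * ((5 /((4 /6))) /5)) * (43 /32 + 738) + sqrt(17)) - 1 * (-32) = 95634754794227462599289662478 /779497124107820969289498345 - 180000 * sqrt(17) /1325775557582401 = 122.69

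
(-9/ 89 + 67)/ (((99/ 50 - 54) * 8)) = -74425/ 462978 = -0.16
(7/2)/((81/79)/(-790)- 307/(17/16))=-3713395/306559297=-0.01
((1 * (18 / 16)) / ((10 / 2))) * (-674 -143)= -7353 / 40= -183.82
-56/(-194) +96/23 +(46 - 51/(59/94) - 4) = -4579592/131629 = -34.79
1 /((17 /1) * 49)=0.00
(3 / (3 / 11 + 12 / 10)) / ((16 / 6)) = 0.76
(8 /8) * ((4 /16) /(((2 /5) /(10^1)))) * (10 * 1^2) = 125 /2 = 62.50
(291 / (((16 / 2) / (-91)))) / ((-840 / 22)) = 13871 / 160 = 86.69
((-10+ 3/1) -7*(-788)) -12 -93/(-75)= 137456/25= 5498.24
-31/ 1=-31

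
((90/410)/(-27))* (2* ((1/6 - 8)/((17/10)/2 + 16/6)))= 940/25953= 0.04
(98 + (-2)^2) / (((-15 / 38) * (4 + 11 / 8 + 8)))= -19.32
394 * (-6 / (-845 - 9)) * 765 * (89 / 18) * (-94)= -420266010 / 427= -984229.53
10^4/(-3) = -10000/3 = -3333.33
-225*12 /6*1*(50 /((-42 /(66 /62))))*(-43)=-5321250 /217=-24521.89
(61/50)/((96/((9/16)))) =183/25600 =0.01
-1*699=-699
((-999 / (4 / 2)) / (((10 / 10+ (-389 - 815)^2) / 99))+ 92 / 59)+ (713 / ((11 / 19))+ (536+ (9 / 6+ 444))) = 2214.57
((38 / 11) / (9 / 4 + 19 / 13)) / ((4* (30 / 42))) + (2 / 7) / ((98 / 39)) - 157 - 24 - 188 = -368.56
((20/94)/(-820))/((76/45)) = -0.00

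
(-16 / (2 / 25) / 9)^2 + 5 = 40405 / 81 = 498.83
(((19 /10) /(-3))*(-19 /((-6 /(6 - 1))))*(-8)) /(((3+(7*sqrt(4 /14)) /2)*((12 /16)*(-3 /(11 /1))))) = -5776 /27+2888*sqrt(14) /81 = -80.52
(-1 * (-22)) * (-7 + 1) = -132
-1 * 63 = -63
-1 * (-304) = 304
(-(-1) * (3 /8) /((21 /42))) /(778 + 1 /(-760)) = 190 /197093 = 0.00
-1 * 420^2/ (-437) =176400/ 437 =403.66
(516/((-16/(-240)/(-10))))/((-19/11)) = 851400/19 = 44810.53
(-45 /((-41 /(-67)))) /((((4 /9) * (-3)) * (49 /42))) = 27135 /574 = 47.27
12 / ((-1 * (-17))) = 12 / 17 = 0.71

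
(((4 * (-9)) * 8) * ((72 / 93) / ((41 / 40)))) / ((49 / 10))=-2764800 / 62279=-44.39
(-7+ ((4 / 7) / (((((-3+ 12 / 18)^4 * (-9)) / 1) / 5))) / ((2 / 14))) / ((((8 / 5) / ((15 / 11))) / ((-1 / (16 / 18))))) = 11466225 / 1690304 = 6.78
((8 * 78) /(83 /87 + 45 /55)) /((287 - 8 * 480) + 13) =-12441 /125080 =-0.10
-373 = -373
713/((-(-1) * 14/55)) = 39215/14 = 2801.07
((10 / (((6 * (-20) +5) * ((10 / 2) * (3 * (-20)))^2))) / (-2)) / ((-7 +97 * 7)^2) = 1 / 934778880000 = 0.00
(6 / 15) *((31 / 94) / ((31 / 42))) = 42 / 235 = 0.18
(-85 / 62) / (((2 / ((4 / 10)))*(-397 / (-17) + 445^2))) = -0.00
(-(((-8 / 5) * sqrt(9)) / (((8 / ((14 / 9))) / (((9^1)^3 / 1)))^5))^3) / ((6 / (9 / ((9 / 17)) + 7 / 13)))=103243625902720205158796178745545701249399559 / 1703936000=60591258065279567518261350000000000.00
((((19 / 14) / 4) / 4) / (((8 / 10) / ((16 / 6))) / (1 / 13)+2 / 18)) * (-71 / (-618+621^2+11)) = -3195 / 819352352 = -0.00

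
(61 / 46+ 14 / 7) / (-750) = -51 / 11500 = -0.00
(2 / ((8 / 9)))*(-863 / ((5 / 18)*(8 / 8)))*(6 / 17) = -2467.16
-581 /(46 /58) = -16849 /23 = -732.57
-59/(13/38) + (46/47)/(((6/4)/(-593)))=-1025350/1833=-559.38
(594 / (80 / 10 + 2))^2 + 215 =93584 / 25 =3743.36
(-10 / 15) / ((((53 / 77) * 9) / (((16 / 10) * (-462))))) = 189728 / 2385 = 79.55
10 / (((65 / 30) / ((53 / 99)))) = 1060 / 429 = 2.47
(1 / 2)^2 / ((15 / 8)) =2 / 15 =0.13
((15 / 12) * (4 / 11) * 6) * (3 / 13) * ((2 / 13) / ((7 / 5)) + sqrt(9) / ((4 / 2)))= 13185 / 13013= 1.01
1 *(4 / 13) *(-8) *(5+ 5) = -320 / 13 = -24.62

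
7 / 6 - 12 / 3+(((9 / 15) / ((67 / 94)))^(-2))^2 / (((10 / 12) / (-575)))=-1451348186647 / 1054011096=-1376.98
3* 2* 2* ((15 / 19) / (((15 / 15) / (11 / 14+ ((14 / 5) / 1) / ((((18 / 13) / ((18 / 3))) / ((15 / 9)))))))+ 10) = 42430 / 133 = 319.02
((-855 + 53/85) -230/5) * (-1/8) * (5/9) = 19133/306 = 62.53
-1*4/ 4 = -1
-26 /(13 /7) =-14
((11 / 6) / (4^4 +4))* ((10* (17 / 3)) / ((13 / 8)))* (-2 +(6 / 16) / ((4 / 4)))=-187 / 468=-0.40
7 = 7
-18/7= -2.57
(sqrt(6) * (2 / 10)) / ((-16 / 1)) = -sqrt(6) / 80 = -0.03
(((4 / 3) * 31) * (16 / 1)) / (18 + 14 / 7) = 496 / 15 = 33.07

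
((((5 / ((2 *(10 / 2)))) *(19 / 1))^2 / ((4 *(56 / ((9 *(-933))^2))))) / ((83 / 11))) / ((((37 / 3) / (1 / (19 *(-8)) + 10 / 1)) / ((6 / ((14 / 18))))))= 37003372293591 / 1572352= 23533771.25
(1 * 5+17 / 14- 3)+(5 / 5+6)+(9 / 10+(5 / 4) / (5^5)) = 194507 / 17500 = 11.11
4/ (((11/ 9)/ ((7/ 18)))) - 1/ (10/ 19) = -69/ 110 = -0.63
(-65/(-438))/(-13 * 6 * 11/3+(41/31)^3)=-387283/740334318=-0.00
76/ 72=19/ 18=1.06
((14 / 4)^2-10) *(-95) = -855 / 4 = -213.75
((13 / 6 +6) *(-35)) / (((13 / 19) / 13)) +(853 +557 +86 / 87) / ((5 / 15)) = -208429 / 174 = -1197.87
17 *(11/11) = 17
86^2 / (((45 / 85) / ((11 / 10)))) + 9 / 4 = 2766509 / 180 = 15369.49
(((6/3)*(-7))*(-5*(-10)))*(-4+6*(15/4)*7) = -107450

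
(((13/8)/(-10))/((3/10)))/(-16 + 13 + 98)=-13/2280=-0.01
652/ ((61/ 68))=726.82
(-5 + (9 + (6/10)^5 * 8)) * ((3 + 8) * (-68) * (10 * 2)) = -43216448/625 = -69146.32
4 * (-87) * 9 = -3132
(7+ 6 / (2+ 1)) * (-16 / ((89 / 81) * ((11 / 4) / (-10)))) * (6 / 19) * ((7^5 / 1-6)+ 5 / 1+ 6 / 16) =47047093920 / 18601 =2529277.67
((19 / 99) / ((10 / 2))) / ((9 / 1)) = 19 / 4455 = 0.00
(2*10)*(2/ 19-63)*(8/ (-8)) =23900/ 19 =1257.89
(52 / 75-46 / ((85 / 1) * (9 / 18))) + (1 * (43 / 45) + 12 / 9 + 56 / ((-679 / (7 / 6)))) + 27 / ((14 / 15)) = 159633911 / 5194350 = 30.73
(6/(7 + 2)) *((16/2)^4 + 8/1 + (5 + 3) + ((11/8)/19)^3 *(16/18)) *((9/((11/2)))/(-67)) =-242472017/3621552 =-66.95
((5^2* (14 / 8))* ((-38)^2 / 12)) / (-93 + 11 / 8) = -126350 / 2199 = -57.46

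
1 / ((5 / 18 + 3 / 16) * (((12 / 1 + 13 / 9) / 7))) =9072 / 8107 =1.12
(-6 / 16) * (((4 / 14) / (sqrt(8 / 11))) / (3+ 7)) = -3 * sqrt(22) / 1120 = -0.01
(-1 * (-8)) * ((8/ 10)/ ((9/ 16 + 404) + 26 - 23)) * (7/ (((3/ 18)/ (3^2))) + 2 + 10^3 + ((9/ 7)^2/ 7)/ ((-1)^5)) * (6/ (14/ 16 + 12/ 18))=84.32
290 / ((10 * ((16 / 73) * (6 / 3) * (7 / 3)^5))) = 514431 / 537824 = 0.96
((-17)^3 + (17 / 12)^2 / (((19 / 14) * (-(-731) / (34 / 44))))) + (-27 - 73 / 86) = -6394088801 / 1294128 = -4940.85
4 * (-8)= -32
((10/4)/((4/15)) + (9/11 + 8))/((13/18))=14409/572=25.19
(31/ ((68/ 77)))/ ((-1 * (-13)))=2387/ 884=2.70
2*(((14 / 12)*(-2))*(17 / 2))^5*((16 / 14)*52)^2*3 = -5267510446016 / 81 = -65030993160.69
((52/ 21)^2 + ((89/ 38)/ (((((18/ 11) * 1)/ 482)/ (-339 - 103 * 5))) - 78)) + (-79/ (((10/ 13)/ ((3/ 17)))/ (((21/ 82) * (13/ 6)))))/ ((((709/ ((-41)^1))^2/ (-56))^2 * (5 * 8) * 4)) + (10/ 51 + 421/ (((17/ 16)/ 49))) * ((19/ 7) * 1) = -214574091200195964685829/ 399929594769334700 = -536529.66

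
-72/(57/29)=-696/19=-36.63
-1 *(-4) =4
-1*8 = -8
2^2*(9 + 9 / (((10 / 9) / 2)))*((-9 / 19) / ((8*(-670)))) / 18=63 / 127300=0.00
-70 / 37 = -1.89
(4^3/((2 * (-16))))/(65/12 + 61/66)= -88/279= -0.32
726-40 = 686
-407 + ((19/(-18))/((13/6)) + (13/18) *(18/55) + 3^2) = -854248/2145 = -398.25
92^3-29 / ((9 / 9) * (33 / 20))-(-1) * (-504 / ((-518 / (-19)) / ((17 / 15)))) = 4753655032 / 6105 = 778649.47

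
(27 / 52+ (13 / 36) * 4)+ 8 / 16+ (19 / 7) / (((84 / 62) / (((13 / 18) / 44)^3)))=4677903337885 / 1898743182336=2.46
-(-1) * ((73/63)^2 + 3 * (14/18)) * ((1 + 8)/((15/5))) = 14590/1323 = 11.03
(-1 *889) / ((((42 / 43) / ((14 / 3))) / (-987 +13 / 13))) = 37691822 / 9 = 4187980.22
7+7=14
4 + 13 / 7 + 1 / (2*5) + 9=1047 / 70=14.96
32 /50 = 16 /25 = 0.64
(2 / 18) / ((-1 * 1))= -1 / 9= -0.11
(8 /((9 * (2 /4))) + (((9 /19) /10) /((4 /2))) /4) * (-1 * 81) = -219609 /1520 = -144.48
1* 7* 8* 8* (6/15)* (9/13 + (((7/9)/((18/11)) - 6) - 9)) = -13050688/5265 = -2478.76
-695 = -695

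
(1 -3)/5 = -2/5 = -0.40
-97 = -97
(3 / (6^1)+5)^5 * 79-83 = 12720373 / 32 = 397511.66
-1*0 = 0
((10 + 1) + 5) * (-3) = -48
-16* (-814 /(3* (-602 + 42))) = -814 /105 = -7.75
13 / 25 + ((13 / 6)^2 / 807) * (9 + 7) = 111319 / 181575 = 0.61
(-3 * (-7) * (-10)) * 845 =-177450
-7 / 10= -0.70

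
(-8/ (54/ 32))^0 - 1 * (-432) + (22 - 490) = -35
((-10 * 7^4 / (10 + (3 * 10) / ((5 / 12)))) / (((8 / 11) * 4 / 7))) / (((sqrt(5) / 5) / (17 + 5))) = -10168235 * sqrt(5) / 656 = -34659.85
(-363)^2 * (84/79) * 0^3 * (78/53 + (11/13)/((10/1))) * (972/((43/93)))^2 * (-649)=0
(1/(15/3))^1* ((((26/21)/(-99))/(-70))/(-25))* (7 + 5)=-52/3031875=-0.00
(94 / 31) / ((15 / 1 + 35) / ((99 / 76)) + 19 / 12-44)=-37224 / 49507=-0.75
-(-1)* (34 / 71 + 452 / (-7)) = -31854 / 497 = -64.09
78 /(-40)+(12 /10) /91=-705 /364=-1.94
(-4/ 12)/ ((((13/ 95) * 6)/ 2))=-0.81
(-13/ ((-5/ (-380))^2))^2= 5638207744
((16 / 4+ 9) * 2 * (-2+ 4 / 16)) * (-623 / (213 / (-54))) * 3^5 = -123987591 / 71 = -1746304.10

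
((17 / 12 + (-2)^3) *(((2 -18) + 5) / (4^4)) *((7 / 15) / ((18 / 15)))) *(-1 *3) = -6083 / 18432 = -0.33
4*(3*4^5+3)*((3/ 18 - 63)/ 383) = -772850/ 383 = -2017.89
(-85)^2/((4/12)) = 21675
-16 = -16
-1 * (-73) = 73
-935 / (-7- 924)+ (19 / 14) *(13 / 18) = 66511 / 33516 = 1.98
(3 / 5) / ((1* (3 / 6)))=6 / 5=1.20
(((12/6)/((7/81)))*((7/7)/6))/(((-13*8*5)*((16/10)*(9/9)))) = -0.00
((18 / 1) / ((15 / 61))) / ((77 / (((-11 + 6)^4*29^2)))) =38475750 / 77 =499685.06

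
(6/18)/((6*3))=1/54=0.02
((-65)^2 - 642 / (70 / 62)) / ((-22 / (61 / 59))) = -7806353 / 45430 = -171.83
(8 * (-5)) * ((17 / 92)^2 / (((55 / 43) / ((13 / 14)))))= -161551 / 162932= -0.99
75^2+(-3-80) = 5542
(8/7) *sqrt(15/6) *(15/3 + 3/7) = 152 *sqrt(10)/49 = 9.81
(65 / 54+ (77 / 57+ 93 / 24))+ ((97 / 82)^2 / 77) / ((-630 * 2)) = 239081252017 / 37184661360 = 6.43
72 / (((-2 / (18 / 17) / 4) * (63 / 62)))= -17856 / 119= -150.05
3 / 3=1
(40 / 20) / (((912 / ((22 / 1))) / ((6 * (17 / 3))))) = 187 / 114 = 1.64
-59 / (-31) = 59 / 31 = 1.90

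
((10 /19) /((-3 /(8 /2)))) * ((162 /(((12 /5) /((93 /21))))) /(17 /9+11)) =-62775 /3857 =-16.28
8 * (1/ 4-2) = -14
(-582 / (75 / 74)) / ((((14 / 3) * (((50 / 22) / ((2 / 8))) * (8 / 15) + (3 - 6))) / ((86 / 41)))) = -61113492 / 437675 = -139.63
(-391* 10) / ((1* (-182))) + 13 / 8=23.11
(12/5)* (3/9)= 4/5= 0.80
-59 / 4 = -14.75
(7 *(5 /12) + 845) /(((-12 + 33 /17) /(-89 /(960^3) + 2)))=-12242976152209 /72619130880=-168.59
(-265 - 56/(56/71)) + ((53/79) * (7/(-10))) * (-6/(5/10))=-130494/395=-330.36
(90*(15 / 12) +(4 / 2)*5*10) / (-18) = -425 / 36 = -11.81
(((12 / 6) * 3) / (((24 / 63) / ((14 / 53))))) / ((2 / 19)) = 8379 / 212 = 39.52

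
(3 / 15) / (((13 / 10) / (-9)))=-18 / 13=-1.38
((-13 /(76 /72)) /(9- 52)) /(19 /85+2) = 2210 /17157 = 0.13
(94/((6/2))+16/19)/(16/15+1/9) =27510/1007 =27.32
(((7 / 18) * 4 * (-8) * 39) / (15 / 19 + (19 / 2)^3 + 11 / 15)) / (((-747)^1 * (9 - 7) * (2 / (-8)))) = -2213120 / 1462840389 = -0.00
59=59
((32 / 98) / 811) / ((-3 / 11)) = -0.00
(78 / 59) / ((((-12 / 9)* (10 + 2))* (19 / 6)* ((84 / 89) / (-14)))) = 3471 / 8968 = 0.39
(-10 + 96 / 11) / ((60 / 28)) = -98 / 165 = -0.59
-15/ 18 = -5/ 6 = -0.83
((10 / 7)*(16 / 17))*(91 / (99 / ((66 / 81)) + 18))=4160 / 4743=0.88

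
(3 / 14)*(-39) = -117 / 14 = -8.36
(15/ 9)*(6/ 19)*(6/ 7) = 60/ 133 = 0.45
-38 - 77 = -115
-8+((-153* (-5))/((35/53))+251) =9810/7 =1401.43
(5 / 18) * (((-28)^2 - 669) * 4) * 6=2300 / 3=766.67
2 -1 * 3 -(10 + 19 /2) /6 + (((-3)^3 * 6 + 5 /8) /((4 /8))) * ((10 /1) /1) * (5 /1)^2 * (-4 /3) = 1290949 /12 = 107579.08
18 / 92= 9 / 46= 0.20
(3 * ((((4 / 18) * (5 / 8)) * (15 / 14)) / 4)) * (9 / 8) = 225 / 1792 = 0.13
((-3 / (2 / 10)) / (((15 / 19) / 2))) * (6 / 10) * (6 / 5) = -684 / 25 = -27.36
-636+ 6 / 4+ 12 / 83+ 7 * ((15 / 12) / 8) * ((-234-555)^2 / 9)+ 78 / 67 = 13350030667 / 177952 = 75020.40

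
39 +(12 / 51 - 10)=497 / 17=29.24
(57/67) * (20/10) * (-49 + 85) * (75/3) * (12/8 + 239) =24675300/67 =368288.06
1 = 1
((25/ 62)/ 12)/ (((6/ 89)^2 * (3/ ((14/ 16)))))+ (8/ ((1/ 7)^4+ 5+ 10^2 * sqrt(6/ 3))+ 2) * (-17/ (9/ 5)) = -9977117647818625/ 596947324997376 -98001617000 * sqrt(2)/ 259091720919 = -17.25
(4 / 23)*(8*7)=224 / 23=9.74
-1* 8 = -8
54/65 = 0.83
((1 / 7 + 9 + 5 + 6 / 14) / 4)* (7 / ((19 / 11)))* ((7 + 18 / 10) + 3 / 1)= 33099 / 190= 174.21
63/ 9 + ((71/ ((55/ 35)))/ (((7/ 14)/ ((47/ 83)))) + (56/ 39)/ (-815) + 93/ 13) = 1895620942/ 29019705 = 65.32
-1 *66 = -66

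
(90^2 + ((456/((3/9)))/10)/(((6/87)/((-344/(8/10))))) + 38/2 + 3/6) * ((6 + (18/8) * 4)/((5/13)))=-65896623/2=-32948311.50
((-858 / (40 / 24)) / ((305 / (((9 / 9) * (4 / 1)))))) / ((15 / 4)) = -13728 / 7625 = -1.80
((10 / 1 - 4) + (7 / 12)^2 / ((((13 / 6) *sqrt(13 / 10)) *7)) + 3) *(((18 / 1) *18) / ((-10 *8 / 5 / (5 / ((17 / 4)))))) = -3645 / 17 - 945 *sqrt(130) / 22984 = -214.88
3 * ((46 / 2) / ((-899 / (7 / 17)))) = -483 / 15283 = -0.03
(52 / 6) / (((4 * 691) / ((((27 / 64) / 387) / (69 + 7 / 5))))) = 65 / 1338748928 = 0.00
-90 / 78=-15 / 13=-1.15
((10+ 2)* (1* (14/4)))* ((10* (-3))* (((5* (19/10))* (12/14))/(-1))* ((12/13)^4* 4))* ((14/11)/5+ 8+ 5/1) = 124076593152/314171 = 394933.31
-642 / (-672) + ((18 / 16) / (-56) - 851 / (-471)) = 578597 / 211008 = 2.74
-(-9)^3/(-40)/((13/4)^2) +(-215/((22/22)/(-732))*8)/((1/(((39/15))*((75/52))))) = 3989581542/845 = 4721398.27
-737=-737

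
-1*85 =-85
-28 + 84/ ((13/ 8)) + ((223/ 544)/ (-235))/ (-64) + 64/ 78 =7821771257/ 319088640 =24.51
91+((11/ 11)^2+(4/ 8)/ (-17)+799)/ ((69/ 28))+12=501605/ 1173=427.63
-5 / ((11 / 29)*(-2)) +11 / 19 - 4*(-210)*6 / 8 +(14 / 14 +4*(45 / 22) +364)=422327 / 418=1010.35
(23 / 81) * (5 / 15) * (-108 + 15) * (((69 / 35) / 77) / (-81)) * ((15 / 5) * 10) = 0.08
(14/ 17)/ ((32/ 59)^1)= 413/ 272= 1.52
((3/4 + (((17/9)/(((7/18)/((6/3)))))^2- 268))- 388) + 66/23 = -2515523/4508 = -558.01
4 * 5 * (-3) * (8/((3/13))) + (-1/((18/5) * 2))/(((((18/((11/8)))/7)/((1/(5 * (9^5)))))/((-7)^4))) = -636709018157/306110016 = -2080.00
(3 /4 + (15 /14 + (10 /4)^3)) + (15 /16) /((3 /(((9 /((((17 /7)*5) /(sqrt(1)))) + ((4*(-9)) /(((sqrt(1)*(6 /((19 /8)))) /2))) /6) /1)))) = 123331 /7616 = 16.19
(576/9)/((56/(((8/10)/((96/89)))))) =89/105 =0.85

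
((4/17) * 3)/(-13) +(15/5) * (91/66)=19847/4862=4.08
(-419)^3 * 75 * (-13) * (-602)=-43176076630050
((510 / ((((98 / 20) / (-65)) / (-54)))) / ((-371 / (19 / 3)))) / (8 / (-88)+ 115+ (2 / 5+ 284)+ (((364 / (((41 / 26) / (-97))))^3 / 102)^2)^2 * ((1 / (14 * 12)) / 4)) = -1427744751617510463971223451777072500 / 49968035233599514838725790332727439957168139454855670484622048105135662397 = -0.00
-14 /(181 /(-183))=2562 /181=14.15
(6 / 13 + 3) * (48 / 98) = 1080 / 637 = 1.70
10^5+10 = 100010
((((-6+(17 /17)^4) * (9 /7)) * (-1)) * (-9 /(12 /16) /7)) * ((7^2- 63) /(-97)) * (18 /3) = -6480 /679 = -9.54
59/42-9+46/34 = -4457/714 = -6.24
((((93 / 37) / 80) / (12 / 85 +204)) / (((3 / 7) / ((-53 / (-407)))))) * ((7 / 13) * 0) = 0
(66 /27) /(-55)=-2 /45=-0.04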